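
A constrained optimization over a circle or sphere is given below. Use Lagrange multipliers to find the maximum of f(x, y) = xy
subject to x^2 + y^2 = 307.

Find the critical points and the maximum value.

Lagrange conditions: y = 2*lambda*x and x = 2*lambda*y
If x = 0 then y = 0, violating the constraint, so x, y != 0.
Dividing: y/x = x/y => x^2 = y^2 => y = x or y = -x
Constraint: 2x^2 = 307 => x^2 = 307/2 => x = +/-sqrt(307/2)
Critical points: (sqrt(307/2), sqrt(307/2)), (-sqrt(307/2), -sqrt(307/2)), (sqrt(307/2), -sqrt(307/2)), (-sqrt(307/2), sqrt(307/2))
  y = x:  xy = x^2 = 307/2  at (sqrt(307/2), sqrt(307/2)) and (-sqrt(307/2), -sqrt(307/2))
  y = -x: xy = -x^2 = -307/2 at (sqrt(307/2), -sqrt(307/2)) and (-sqrt(307/2), sqrt(307/2))
Maximum xy = 307/2 at (sqrt(307/2), sqrt(307/2)) and (-sqrt(307/2), -sqrt(307/2))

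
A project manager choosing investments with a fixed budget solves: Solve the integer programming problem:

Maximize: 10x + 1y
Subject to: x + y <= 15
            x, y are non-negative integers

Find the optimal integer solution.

Objective: 10x + 1y, constraint: x + y <= 15
Coefficient of x is 10 >= coefficient of y is 1, so allocate the entire budget to x.
Optimal: x = 15, y = 0, value = 150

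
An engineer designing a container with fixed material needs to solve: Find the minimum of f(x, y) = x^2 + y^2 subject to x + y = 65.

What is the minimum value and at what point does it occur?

Substitute y = 65 - x into f(x,y) = x^2 + y^2:
g(x) = x^2 + (65 - x)^2 = 2x^2 - 130x + 4225
g'(x) = 4x - 130 = 0  =>  x = 65/2
y = 65 - 65/2 = 65/2
Minimum value = (65/2)^2 + (65/2)^2 = 4225/2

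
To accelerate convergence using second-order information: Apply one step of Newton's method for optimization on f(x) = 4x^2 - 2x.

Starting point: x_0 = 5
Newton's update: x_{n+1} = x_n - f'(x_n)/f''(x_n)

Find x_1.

f(x) = 4x^2 - 2x
f'(x) = 8x + (-2), f''(x) = 8
Newton step: x_1 = x_0 - f'(x_0)/f''(x_0)
f'(5) = 38
x_1 = 5 - 38/8 = 1/4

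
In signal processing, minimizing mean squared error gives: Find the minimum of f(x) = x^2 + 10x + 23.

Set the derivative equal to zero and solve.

f(x) = x^2 + 10x + 23
f'(x) = 2x + (10) = 0
x = -10/2 = -5
f(-5) = -2
Since f''(x) = 2 > 0, this is a minimum.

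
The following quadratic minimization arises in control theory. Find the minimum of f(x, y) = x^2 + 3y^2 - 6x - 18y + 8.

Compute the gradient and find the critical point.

f(x,y) = x^2 + 3y^2 - 6x - 18y + 8
df/dx = 2x + (-6) = 0  =>  x = 3
df/dy = 6y + (-18) = 0  =>  y = 3
f(3, 3) = 1*(3)^2 + 3*(3)^2 + -6*(3) + -18*(3) + 8 = -28
Hessian is diagonal with entries 2, 6 > 0, so this is a minimum.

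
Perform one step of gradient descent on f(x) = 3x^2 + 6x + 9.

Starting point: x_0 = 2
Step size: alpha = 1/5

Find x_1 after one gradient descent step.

f(x) = 3x^2 + 6x + 9
f'(x) = 6x + 6
f'(2) = 6*2 + (6) = 18
x_1 = x_0 - alpha * f'(x_0) = 2 - 1/5 * 18 = -8/5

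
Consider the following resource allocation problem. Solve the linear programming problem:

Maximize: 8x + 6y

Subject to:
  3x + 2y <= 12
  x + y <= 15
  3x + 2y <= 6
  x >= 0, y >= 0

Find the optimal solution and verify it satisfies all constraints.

Feasible vertices: (0, 0), (0, 3), (2, 0)
Objective 8x + 6y at each vertex:
  (0, 0): 0
  (0, 3): 18
  (2, 0): 16
Maximum is 18 at (0, 3).
Verify constraints at (x, y) = (0, 3):
  3*0 + 2*3 = 6 <= 12
  1*0 + 1*3 = 3 <= 15
  3*0 + 2*3 = 6 <= 6 (active)
  x = 0 >= 0, y = 3 >= 0. All constraints satisfied.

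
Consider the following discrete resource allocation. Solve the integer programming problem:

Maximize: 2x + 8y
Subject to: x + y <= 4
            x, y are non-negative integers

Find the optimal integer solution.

Objective: 2x + 8y, constraint: x + y <= 4
Coefficient of y is 8 > coefficient of x is 2, so allocate the entire budget to y.
Optimal: x = 0, y = 4, value = 32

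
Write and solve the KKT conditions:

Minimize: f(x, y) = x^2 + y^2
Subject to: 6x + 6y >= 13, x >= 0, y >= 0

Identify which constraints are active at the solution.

KKT conditions for min x^2 + y^2 s.t. 6x + 6y >= 13, x >= 0, y >= 0:
Stationarity: 2x = mu*6 + mu_x, 2y = mu*6 + mu_y, with mu, mu_x, mu_y >= 0
Complementary slackness: mu*(6x + 6y - 13) = 0, mu_x*x = 0, mu_y*y = 0
(0, 0) is infeasible (6*0 + 6*0 < 13), so if mu = 0 stationarity would force x = mu_x/2 >= 0, y = mu_y/2 >= 0 with mu_x*x = mu_y*y = 0, i.e. x = y = 0: contradiction. Hence mu > 0 and 6x + 6y = 13 is active.
Try x > 0, y > 0 (so mu_x = mu_y = 0): x = 6*mu/2, y = 6*mu/2
Substitute: 6*(6*mu/2) + 6*(6*mu/2) = 13
  mu*72/2 = 13 => mu = 13/36
x* = 13/12 > 0, y* = 13/12 > 0, consistent with mu_x = mu_y = 0.
f is convex and the constraints are linear, so this KKT point is the global minimum.
f* = 169/72
Active constraints: 6x + 6y >= 13 (holds with equality, mu = 13/36 > 0); x >= 0 and y >= 0 are inactive (mu_x = mu_y = 0).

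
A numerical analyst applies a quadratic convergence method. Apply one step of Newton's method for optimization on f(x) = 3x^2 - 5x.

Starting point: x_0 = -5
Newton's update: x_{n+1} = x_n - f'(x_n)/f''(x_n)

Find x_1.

f(x) = 3x^2 - 5x
f'(x) = 6x + (-5), f''(x) = 6
Newton step: x_1 = x_0 - f'(x_0)/f''(x_0)
f'(-5) = -35
x_1 = -5 - -35/6 = 5/6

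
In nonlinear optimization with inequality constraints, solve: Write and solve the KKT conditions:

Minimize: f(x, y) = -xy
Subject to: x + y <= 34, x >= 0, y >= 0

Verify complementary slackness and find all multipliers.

Problem: min -xy s.t. x + y <= 34 (multiplier lambda), x >= 0 (mu_x), y >= 0 (mu_y)
KKT stationarity: -y + lambda - mu_x = 0, -x + lambda - mu_y = 0, with lambda, mu_x, mu_y >= 0
Complementary slackness: lambda*(x + y - 34) = 0, mu_x*x = 0, mu_y*y = 0
If lambda = 0: y = -mu_x <= 0 and x = -mu_y <= 0 force x = y = 0 with f = 0; but x = y = 17 is feasible with f = -289 < 0, so this is not the minimum. Hence lambda > 0 and x + y = 34.
Try x > 0, y > 0 (so mu_x = mu_y = 0): y = lambda, x = lambda => x = y = lambda
x + y = 34 => 2*lambda = 34 => lambda = 17
x* = y* = 17 > 0, consistent with mu_x = mu_y = 0.
(Any feasible point with x = 0 or y = 0 has f = 0 > -289, so the minimum is not on those boundaries.)
min(-xy) = -289 (i.e. max xy = 289)
Multipliers: lambda = 17, mu_x = 0, mu_y = 0
Complementary slackness: lambda*(x + y - 34) = 17*(17 + 17 - 34) = 0, mu_x*x = 0*17 = 0, mu_y*y = 0*17 = 0. Satisfied.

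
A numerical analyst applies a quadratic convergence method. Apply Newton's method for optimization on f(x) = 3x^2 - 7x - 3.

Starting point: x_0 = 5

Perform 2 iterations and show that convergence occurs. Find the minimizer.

f(x) = 3x^2 - 7x - 3, f'(x) = 6x + (-7), f''(x) = 6
Step 1: f'(5) = 23, x_1 = 5 - 23/6 = 7/6
Step 2: f'(7/6) = 0, x_2 = 7/6 (converged)
Newton's method converges in 1 step for quadratics.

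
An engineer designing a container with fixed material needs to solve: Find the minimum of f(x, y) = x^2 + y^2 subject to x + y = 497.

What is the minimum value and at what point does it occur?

Substitute y = 497 - x into f(x,y) = x^2 + y^2:
g(x) = x^2 + (497 - x)^2 = 2x^2 - 994x + 247009
g'(x) = 4x - 994 = 0  =>  x = 497/2
y = 497 - 497/2 = 497/2
Minimum value = (497/2)^2 + (497/2)^2 = 247009/2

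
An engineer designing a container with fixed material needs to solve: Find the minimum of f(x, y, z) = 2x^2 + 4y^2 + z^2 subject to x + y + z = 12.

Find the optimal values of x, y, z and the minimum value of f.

Using Lagrange multipliers on f = 2x^2 + 4y^2 + z^2 with constraint x + y + z = 12:
Conditions: 2*2*x = lambda, 2*4*y = lambda, 2*1*z = lambda
So x = lambda/4, y = lambda/8, z = lambda/2
Substituting into constraint: lambda * (7/8) = 12
lambda = 96/7
x = 24/7, y = 12/7, z = 48/7
Minimum value = 576/7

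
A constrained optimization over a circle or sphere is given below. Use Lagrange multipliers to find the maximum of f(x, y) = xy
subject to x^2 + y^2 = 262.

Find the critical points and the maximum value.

Lagrange conditions: y = 2*lambda*x and x = 2*lambda*y
If x = 0 then y = 0, violating the constraint, so x, y != 0.
Dividing: y/x = x/y => x^2 = y^2 => y = x or y = -x
Constraint: 2x^2 = 262 => x^2 = 131 => x = +/-sqrt(131)
Critical points: (sqrt(131), sqrt(131)), (-sqrt(131), -sqrt(131)), (sqrt(131), -sqrt(131)), (-sqrt(131), sqrt(131))
  y = x:  xy = x^2 = 131  at (sqrt(131), sqrt(131)) and (-sqrt(131), -sqrt(131))
  y = -x: xy = -x^2 = -131 at (sqrt(131), -sqrt(131)) and (-sqrt(131), sqrt(131))
Maximum xy = 131 at (sqrt(131), sqrt(131)) and (-sqrt(131), -sqrt(131))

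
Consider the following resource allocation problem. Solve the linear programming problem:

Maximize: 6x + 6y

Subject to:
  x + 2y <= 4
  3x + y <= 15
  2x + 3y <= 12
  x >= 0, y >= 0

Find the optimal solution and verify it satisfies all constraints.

Feasible vertices: (0, 0), (0, 2), (4, 0)
Objective 6x + 6y at each vertex:
  (0, 0): 0
  (0, 2): 12
  (4, 0): 24
Maximum is 24 at (4, 0).
Verify constraints at (x, y) = (4, 0):
  1*4 + 2*0 = 4 <= 4 (active)
  3*4 + 1*0 = 12 <= 15
  2*4 + 3*0 = 8 <= 12
  x = 4 >= 0, y = 0 >= 0. All constraints satisfied.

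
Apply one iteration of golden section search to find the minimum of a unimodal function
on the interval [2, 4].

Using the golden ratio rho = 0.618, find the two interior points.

Golden section search on [2, 4].
Golden ratio rho = 0.618 (approx).
Interior points:
  x_1 = 2 + (1-0.618)*2 = 2.7640
  x_2 = 2 + 0.618*2 = 3.2360
Compare f(x_1) and f(x_2) to determine which subinterval to keep.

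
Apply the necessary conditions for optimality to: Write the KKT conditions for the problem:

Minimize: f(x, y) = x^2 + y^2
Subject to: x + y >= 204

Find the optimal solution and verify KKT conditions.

KKT conditions for min x^2 + y^2 s.t. x + y >= 204:
Stationarity: 2x = mu, 2y = mu
So x = y = mu/2.
Complementary slackness: mu*(x + y - 204) = 0
Primal feasibility: x + y >= 204; dual feasibility: mu >= 0
If mu = 0 then x = y = 0, but 0 + 0 < 204 is infeasible, so the constraint is active.
Constraint active: x + y = 2*(mu/2) = 204 => mu = 204
x = y = 102, f = 20808
Verify: stationarity 2*102 = 204 = mu; primal 102 + 102 = 204 >= 204; dual mu = 204 >= 0; complementary slackness 204*(204 - 204) = 0. All KKT conditions hold.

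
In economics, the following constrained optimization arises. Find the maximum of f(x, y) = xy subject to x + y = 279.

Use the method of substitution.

Substitute y = 279 - x into f(x,y) = xy:
g(x) = x(279 - x) = 279x - x^2
g'(x) = 279 - 2x = 0  =>  x = 279/2
y = 279 - 279/2 = 279/2
Maximum value = (279/2) * (279/2) = 77841/4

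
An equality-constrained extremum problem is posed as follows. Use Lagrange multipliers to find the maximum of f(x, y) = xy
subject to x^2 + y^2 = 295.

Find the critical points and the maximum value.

Lagrange conditions: y = 2*lambda*x and x = 2*lambda*y
If x = 0 then y = 0, violating the constraint, so x, y != 0.
Dividing: y/x = x/y => x^2 = y^2 => y = x or y = -x
Constraint: 2x^2 = 295 => x^2 = 295/2 => x = +/-sqrt(295/2)
Critical points: (sqrt(295/2), sqrt(295/2)), (-sqrt(295/2), -sqrt(295/2)), (sqrt(295/2), -sqrt(295/2)), (-sqrt(295/2), sqrt(295/2))
  y = x:  xy = x^2 = 295/2  at (sqrt(295/2), sqrt(295/2)) and (-sqrt(295/2), -sqrt(295/2))
  y = -x: xy = -x^2 = -295/2 at (sqrt(295/2), -sqrt(295/2)) and (-sqrt(295/2), sqrt(295/2))
Maximum xy = 295/2 at (sqrt(295/2), sqrt(295/2)) and (-sqrt(295/2), -sqrt(295/2))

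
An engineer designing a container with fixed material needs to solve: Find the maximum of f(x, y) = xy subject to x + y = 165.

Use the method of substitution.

Substitute y = 165 - x into f(x,y) = xy:
g(x) = x(165 - x) = 165x - x^2
g'(x) = 165 - 2x = 0  =>  x = 165/2
y = 165 - 165/2 = 165/2
Maximum value = (165/2) * (165/2) = 27225/4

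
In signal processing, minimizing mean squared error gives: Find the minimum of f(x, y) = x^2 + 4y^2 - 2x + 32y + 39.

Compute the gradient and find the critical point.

f(x,y) = x^2 + 4y^2 - 2x + 32y + 39
df/dx = 2x + (-2) = 0  =>  x = 1
df/dy = 8y + (32) = 0  =>  y = -4
f(1, -4) = 1*(1)^2 + 4*(-4)^2 + -2*(1) + 32*(-4) + 39 = -26
Hessian is diagonal with entries 2, 8 > 0, so this is a minimum.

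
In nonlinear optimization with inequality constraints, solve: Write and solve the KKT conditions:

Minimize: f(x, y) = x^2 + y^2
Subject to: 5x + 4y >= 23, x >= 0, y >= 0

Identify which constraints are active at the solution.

KKT conditions for min x^2 + y^2 s.t. 5x + 4y >= 23, x >= 0, y >= 0:
Stationarity: 2x = mu*5 + mu_x, 2y = mu*4 + mu_y, with mu, mu_x, mu_y >= 0
Complementary slackness: mu*(5x + 4y - 23) = 0, mu_x*x = 0, mu_y*y = 0
(0, 0) is infeasible (5*0 + 4*0 < 23), so if mu = 0 stationarity would force x = mu_x/2 >= 0, y = mu_y/2 >= 0 with mu_x*x = mu_y*y = 0, i.e. x = y = 0: contradiction. Hence mu > 0 and 5x + 4y = 23 is active.
Try x > 0, y > 0 (so mu_x = mu_y = 0): x = 5*mu/2, y = 4*mu/2
Substitute: 5*(5*mu/2) + 4*(4*mu/2) = 23
  mu*41/2 = 23 => mu = 46/41
x* = 115/41 > 0, y* = 92/41 > 0, consistent with mu_x = mu_y = 0.
f is convex and the constraints are linear, so this KKT point is the global minimum.
f* = 529/41
Active constraints: 5x + 4y >= 23 (holds with equality, mu = 46/41 > 0); x >= 0 and y >= 0 are inactive (mu_x = mu_y = 0).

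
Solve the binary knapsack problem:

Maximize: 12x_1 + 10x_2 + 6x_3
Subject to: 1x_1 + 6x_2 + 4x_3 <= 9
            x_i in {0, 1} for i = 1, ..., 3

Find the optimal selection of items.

Items: item 1 (v=12, w=1), item 2 (v=10, w=6), item 3 (v=6, w=4)
Capacity: 9
Checking all 8 subsets (w = total weight, v = total value):
  {}: w = 0, v = 0
  {1}: w = 1, v = 12
  {2}: w = 6, v = 10
  {3}: w = 4, v = 6
  {1, 2}: w = 7, v = 22
  {1, 3}: w = 5, v = 18
  {2, 3}: w = 10 > 9, infeasible
  {1, 2, 3}: w = 11 > 9, infeasible
Best feasible subset: items [1, 2]
Total weight: 7 <= 9, total value: 22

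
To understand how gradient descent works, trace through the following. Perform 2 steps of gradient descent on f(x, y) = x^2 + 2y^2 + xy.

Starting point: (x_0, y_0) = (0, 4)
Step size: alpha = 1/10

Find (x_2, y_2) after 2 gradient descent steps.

f(x,y) = x^2 + 2y^2 + xy
grad_x = 2x + 1y, grad_y = 4y + 1x
Step 1: grad = (4, 16), (-2/5, 12/5)
Step 2: grad = (8/5, 46/5), (-14/25, 37/25)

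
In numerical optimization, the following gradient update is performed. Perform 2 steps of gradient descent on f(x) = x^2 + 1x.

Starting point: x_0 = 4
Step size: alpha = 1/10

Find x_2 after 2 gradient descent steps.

f(x) = x^2 + 1x, f'(x) = 2x + (1)
Step 1: f'(4) = 9, x_1 = 4 - 1/10 * 9 = 31/10
Step 2: f'(31/10) = 36/5, x_2 = 31/10 - 1/10 * 36/5 = 119/50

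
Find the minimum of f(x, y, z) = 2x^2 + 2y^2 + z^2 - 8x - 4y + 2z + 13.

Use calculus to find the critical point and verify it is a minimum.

f(x,y,z) = 2x^2 + 2y^2 + z^2 - 8x - 4y + 2z + 13
df/dx = 4x + (-8) = 0 => x = 2
df/dy = 4y + (-4) = 0 => y = 1
df/dz = 2z + (2) = 0 => z = -1
f(2,1,-1) = 2*(2)^2 + 2*(1)^2 + 1*(-1)^2 + -8*(2) + -4*(1) + 2*(-1) + 13 = 2
Hessian is diagonal with entries 4, 4, 2 > 0, confirmed minimum.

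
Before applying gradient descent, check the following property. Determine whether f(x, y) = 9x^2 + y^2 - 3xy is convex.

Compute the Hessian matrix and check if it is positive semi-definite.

f(x,y) = 9x^2 + y^2 - 3xy
Hessian H = [[18, -3], [-3, 2]]
trace(H) = 20, det(H) = 27
Eigenvalues: (20 +/- sqrt(292)) / 2 = 18.54, 1.456
Since both eigenvalues > 0, f is convex.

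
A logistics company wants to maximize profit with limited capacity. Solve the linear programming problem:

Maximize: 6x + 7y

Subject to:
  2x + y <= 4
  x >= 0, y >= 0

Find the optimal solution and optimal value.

The feasible region has vertices at [(0, 0), (2, 0), (0, 4)].
Checking objective 6x + 7y at each vertex:
  (0, 0): 6*0 + 7*0 = 0
  (2, 0): 6*2 + 7*0 = 12
  (0, 4): 6*0 + 7*4 = 28
Maximum is 28 at (0, 4).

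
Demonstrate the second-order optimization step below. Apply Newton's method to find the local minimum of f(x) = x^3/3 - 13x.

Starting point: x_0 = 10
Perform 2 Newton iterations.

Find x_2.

f(x) = x^3/3 - 13x
f'(x) = x^2 - 13, f''(x) = 2x
Newton update: x_{n+1} = x_n - (x_n^2 - 13)/(2*x_n)
Step 1: x_0 = 10, f'=87, f''=20, x_1 = 113/20
Step 2: x_1 = 113/20, f'=7569/400, f''=113/10, x_2 = 17969/4520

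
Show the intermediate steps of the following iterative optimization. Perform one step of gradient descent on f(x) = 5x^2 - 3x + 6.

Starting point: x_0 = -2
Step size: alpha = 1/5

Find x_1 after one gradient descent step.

f(x) = 5x^2 - 3x + 6
f'(x) = 10x - 3
f'(-2) = 10*-2 + (-3) = -23
x_1 = x_0 - alpha * f'(x_0) = -2 - 1/5 * -23 = 13/5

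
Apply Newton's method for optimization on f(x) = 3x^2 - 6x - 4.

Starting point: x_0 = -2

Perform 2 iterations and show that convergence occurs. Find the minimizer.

f(x) = 3x^2 - 6x - 4, f'(x) = 6x + (-6), f''(x) = 6
Step 1: f'(-2) = -18, x_1 = -2 - -18/6 = 1
Step 2: f'(1) = 0, x_2 = 1 (converged)
Newton's method converges in 1 step for quadratics.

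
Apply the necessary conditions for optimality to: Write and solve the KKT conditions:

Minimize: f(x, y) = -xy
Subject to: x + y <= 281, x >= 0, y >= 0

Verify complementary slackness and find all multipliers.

Problem: min -xy s.t. x + y <= 281 (multiplier lambda), x >= 0 (mu_x), y >= 0 (mu_y)
KKT stationarity: -y + lambda - mu_x = 0, -x + lambda - mu_y = 0, with lambda, mu_x, mu_y >= 0
Complementary slackness: lambda*(x + y - 281) = 0, mu_x*x = 0, mu_y*y = 0
If lambda = 0: y = -mu_x <= 0 and x = -mu_y <= 0 force x = y = 0 with f = 0; but x = y = 281/2 is feasible with f = -78961/4 < 0, so this is not the minimum. Hence lambda > 0 and x + y = 281.
Try x > 0, y > 0 (so mu_x = mu_y = 0): y = lambda, x = lambda => x = y = lambda
x + y = 281 => 2*lambda = 281 => lambda = 281/2
x* = y* = 281/2 > 0, consistent with mu_x = mu_y = 0.
(Any feasible point with x = 0 or y = 0 has f = 0 > -78961/4, so the minimum is not on those boundaries.)
min(-xy) = -78961/4 (i.e. max xy = 78961/4)
Multipliers: lambda = 281/2, mu_x = 0, mu_y = 0
Complementary slackness: lambda*(x + y - 281) = 281/2*(281/2 + 281/2 - 281) = 0, mu_x*x = 0*281/2 = 0, mu_y*y = 0*281/2 = 0. Satisfied.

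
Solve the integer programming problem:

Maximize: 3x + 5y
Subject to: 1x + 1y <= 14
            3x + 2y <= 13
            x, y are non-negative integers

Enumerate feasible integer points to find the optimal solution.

Constraint 1: 1x + 1y <= 14
Constraint 2: 3x + 2y <= 13
Feasible x range (need y >= 0): 0 <= x <= min(14/1, 13/3) => x in {0, ..., 4}.
Enumerate feasible integer points row by row (the coefficient of y is 5 > 0, so for each x the largest feasible y gives the best value):
  x = 0: y <= min((14 - 1*0)/1, (13 - 3*0)/2) => y in {0, ..., 6}; best 3*0 + 5*6 = 30
  x = 1: y <= min((14 - 1*1)/1, (13 - 3*1)/2) => y in {0, ..., 5}; best 3*1 + 5*5 = 28
  x = 2: y <= min((14 - 1*2)/1, (13 - 3*2)/2) => y in {0, ..., 3}; best 3*2 + 5*3 = 21
  x = 3: y <= min((14 - 1*3)/1, (13 - 3*3)/2) => y in {0, ..., 2}; best 3*3 + 5*2 = 19
  x = 4: y <= min((14 - 1*4)/1, (13 - 3*4)/2) => y in {0}; best 3*4 + 5*0 = 12
The maximum 3x + 5y = 30 is achieved at x = 0, y = 6.
Check: 1*0 + 1*6 = 6 <= 14 and 3*0 + 2*6 = 12 <= 13.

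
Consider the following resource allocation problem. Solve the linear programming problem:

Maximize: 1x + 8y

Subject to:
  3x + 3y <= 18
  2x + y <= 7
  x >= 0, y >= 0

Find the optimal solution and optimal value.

Feasible vertices: (0, 0), (0, 6), (1, 5), (7/2, 0)
Objective 1x + 8y at each:
  (0, 0): 0
  (0, 6): 48
  (1, 5): 41
  (7/2, 0): 7/2
Maximum is 48 at (0, 6).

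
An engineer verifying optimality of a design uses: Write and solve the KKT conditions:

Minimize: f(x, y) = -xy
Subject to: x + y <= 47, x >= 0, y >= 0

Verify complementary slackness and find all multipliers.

Problem: min -xy s.t. x + y <= 47 (multiplier lambda), x >= 0 (mu_x), y >= 0 (mu_y)
KKT stationarity: -y + lambda - mu_x = 0, -x + lambda - mu_y = 0, with lambda, mu_x, mu_y >= 0
Complementary slackness: lambda*(x + y - 47) = 0, mu_x*x = 0, mu_y*y = 0
If lambda = 0: y = -mu_x <= 0 and x = -mu_y <= 0 force x = y = 0 with f = 0; but x = y = 47/2 is feasible with f = -2209/4 < 0, so this is not the minimum. Hence lambda > 0 and x + y = 47.
Try x > 0, y > 0 (so mu_x = mu_y = 0): y = lambda, x = lambda => x = y = lambda
x + y = 47 => 2*lambda = 47 => lambda = 47/2
x* = y* = 47/2 > 0, consistent with mu_x = mu_y = 0.
(Any feasible point with x = 0 or y = 0 has f = 0 > -2209/4, so the minimum is not on those boundaries.)
min(-xy) = -2209/4 (i.e. max xy = 2209/4)
Multipliers: lambda = 47/2, mu_x = 0, mu_y = 0
Complementary slackness: lambda*(x + y - 47) = 47/2*(47/2 + 47/2 - 47) = 0, mu_x*x = 0*47/2 = 0, mu_y*y = 0*47/2 = 0. Satisfied.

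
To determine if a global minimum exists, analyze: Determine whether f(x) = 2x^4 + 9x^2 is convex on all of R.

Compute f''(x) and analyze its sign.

f(x) = 2x^4 + 9x^2
f'(x) = 8x^3 + 18x
f''(x) = 24x^2 + 18
f''(x) = 24x^2 + 18 >= 18 > 0 for all x
Therefore, f is convex on R.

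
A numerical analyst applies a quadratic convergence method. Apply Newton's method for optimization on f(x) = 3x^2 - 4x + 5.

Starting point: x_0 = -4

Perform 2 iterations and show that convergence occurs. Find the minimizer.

f(x) = 3x^2 - 4x + 5, f'(x) = 6x + (-4), f''(x) = 6
Step 1: f'(-4) = -28, x_1 = -4 - -28/6 = 2/3
Step 2: f'(2/3) = 0, x_2 = 2/3 (converged)
Newton's method converges in 1 step for quadratics.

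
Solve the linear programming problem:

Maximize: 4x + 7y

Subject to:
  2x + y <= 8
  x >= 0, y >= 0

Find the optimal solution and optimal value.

The feasible region has vertices at [(0, 0), (4, 0), (0, 8)].
Checking objective 4x + 7y at each vertex:
  (0, 0): 4*0 + 7*0 = 0
  (4, 0): 4*4 + 7*0 = 16
  (0, 8): 4*0 + 7*8 = 56
Maximum is 56 at (0, 8).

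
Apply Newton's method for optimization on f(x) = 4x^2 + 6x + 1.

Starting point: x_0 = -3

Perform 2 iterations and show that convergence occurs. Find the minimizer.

f(x) = 4x^2 + 6x + 1, f'(x) = 8x + (6), f''(x) = 8
Step 1: f'(-3) = -18, x_1 = -3 - -18/8 = -3/4
Step 2: f'(-3/4) = 0, x_2 = -3/4 (converged)
Newton's method converges in 1 step for quadratics.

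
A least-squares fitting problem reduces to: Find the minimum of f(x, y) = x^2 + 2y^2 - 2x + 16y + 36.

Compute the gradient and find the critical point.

f(x,y) = x^2 + 2y^2 - 2x + 16y + 36
df/dx = 2x + (-2) = 0  =>  x = 1
df/dy = 4y + (16) = 0  =>  y = -4
f(1, -4) = 1*(1)^2 + 2*(-4)^2 + -2*(1) + 16*(-4) + 36 = 3
Hessian is diagonal with entries 2, 4 > 0, so this is a minimum.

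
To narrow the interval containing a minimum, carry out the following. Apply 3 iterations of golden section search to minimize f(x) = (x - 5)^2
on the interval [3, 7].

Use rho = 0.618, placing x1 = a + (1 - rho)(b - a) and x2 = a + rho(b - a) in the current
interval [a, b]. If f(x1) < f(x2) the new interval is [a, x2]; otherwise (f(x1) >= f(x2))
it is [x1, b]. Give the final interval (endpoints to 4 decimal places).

Golden section search for min of f(x) = (x - 5)^2 on [3, 7].
Each step: x1 = a + (1 - rho)(b - a), x2 = a + rho(b - a); if f(x1) < f(x2) keep [a, x2], otherwise keep [x1, b].
Step 1: [3.0000, 7.0000], x1=4.5280 (f=0.2228), x2=5.4720 (f=0.2228); f(x1) = f(x2) (tie, not '<') => keep [4.5280, 7.0000]
Step 2: [4.5280, 7.0000], x1=5.4723 (f=0.2231), x2=6.0557 (f=1.1145); f(x1) < f(x2) => keep [4.5280, 6.0557]
Step 3: [4.5280, 6.0557], x1=5.1116 (f=0.0125), x2=5.4721 (f=0.2229); f(x1) < f(x2) => keep [4.5280, 5.4721]
Final interval: [4.5280, 5.4721]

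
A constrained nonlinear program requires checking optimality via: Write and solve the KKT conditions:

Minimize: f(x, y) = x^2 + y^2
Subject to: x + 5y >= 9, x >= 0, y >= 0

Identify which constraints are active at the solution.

KKT conditions for min x^2 + y^2 s.t. 1x + 5y >= 9, x >= 0, y >= 0:
Stationarity: 2x = mu*1 + mu_x, 2y = mu*5 + mu_y, with mu, mu_x, mu_y >= 0
Complementary slackness: mu*(x + 5y - 9) = 0, mu_x*x = 0, mu_y*y = 0
(0, 0) is infeasible (1*0 + 5*0 < 9), so if mu = 0 stationarity would force x = mu_x/2 >= 0, y = mu_y/2 >= 0 with mu_x*x = mu_y*y = 0, i.e. x = y = 0: contradiction. Hence mu > 0 and x + 5y = 9 is active.
Try x > 0, y > 0 (so mu_x = mu_y = 0): x = 1*mu/2, y = 5*mu/2
Substitute: 1*(1*mu/2) + 5*(5*mu/2) = 9
  mu*26/2 = 9 => mu = 9/13
x* = 9/26 > 0, y* = 45/26 > 0, consistent with mu_x = mu_y = 0.
f is convex and the constraints are linear, so this KKT point is the global minimum.
f* = 81/26
Active constraints: x + 5y >= 9 (holds with equality, mu = 9/13 > 0); x >= 0 and y >= 0 are inactive (mu_x = mu_y = 0).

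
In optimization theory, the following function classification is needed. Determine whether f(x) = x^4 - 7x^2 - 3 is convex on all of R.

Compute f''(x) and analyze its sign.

f(x) = x^4 - 7x^2 - 3
f'(x) = 4x^3 + -14x
f''(x) = 12x^2 + -14
f''(0) = -14 < 0, so not convex near x = 0
Therefore, f is not globally convex on R.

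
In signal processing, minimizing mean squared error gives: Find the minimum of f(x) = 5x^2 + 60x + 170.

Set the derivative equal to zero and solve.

f(x) = 5x^2 + 60x + 170
f'(x) = 10x + (60) = 0
x = -60/10 = -6
f(-6) = -10
Since f''(x) = 10 > 0, this is a minimum.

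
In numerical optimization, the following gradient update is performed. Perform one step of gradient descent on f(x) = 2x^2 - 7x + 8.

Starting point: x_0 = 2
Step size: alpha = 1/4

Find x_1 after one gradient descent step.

f(x) = 2x^2 - 7x + 8
f'(x) = 4x - 7
f'(2) = 4*2 + (-7) = 1
x_1 = x_0 - alpha * f'(x_0) = 2 - 1/4 * 1 = 7/4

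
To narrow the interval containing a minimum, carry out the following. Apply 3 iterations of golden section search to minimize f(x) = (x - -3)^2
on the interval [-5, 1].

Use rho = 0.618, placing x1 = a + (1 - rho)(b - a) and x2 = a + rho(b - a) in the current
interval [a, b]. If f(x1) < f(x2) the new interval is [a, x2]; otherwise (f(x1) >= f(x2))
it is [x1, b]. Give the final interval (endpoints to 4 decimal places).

Golden section search for min of f(x) = (x - -3)^2 on [-5, 1].
Each step: x1 = a + (1 - rho)(b - a), x2 = a + rho(b - a); if f(x1) < f(x2) keep [a, x2], otherwise keep [x1, b].
Step 1: [-5.0000, 1.0000], x1=-2.7080 (f=0.0853), x2=-1.2920 (f=2.9173); f(x1) < f(x2) => keep [-5.0000, -1.2920]
Step 2: [-5.0000, -1.2920], x1=-3.5835 (f=0.3405), x2=-2.7085 (f=0.0850); f(x1) > f(x2) => keep [-3.5835, -1.2920]
Step 3: [-3.5835, -1.2920], x1=-2.7082 (f=0.0852), x2=-2.1674 (f=0.6933); f(x1) < f(x2) => keep [-3.5835, -2.1674]
Final interval: [-3.5835, -2.1674]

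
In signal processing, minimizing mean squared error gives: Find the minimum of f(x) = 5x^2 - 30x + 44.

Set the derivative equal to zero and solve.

f(x) = 5x^2 - 30x + 44
f'(x) = 10x + (-30) = 0
x = 30/10 = 3
f(3) = -1
Since f''(x) = 10 > 0, this is a minimum.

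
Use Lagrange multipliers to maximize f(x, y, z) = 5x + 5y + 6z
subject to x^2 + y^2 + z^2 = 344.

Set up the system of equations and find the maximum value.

Lagrange conditions: 5 = 2*lambda*x, 5 = 2*lambda*y, 6 = 2*lambda*z
So x:5 = y:5 = z:6, i.e. x = 5t, y = 5t, z = 6t
Constraint: t^2*(5^2 + 5^2 + 6^2) = 344
  t^2 * 86 = 344  =>  t = sqrt(4)
Maximum = 5*5t + 5*5t + 6*6t = 86*sqrt(4) = 172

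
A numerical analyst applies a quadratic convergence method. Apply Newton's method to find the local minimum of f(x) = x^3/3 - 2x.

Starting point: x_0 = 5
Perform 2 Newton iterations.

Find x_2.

f(x) = x^3/3 - 2x
f'(x) = x^2 - 2, f''(x) = 2x
Newton update: x_{n+1} = x_n - (x_n^2 - 2)/(2*x_n)
Step 1: x_0 = 5, f'=23, f''=10, x_1 = 27/10
Step 2: x_1 = 27/10, f'=529/100, f''=27/5, x_2 = 929/540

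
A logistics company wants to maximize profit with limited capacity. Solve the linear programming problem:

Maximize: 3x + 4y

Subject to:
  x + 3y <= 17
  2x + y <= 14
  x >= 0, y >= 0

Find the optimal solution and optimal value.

Feasible vertices: (0, 0), (0, 17/3), (5, 4), (7, 0)
Objective 3x + 4y at each:
  (0, 0): 0
  (0, 17/3): 68/3
  (5, 4): 31
  (7, 0): 21
Maximum is 31 at (5, 4).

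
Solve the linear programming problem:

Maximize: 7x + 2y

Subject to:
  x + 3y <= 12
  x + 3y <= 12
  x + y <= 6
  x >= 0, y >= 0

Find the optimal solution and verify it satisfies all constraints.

Feasible vertices: (0, 0), (0, 4), (3, 3), (6, 0)
Objective 7x + 2y at each vertex:
  (0, 0): 0
  (0, 4): 8
  (3, 3): 27
  (6, 0): 42
Maximum is 42 at (6, 0).
Verify constraints at (x, y) = (6, 0):
  1*6 + 3*0 = 6 <= 12
  1*6 + 3*0 = 6 <= 12
  1*6 + 1*0 = 6 <= 6 (active)
  x = 6 >= 0, y = 0 >= 0. All constraints satisfied.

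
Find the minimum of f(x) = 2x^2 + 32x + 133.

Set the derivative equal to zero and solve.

f(x) = 2x^2 + 32x + 133
f'(x) = 4x + (32) = 0
x = -32/4 = -8
f(-8) = 5
Since f''(x) = 4 > 0, this is a minimum.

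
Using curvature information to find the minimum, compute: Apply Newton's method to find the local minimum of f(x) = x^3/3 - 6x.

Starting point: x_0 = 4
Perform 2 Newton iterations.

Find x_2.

f(x) = x^3/3 - 6x
f'(x) = x^2 - 6, f''(x) = 2x
Newton update: x_{n+1} = x_n - (x_n^2 - 6)/(2*x_n)
Step 1: x_0 = 4, f'=10, f''=8, x_1 = 11/4
Step 2: x_1 = 11/4, f'=25/16, f''=11/2, x_2 = 217/88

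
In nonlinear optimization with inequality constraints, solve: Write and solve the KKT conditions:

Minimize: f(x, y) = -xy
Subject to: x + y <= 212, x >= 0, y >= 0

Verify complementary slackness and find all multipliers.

Problem: min -xy s.t. x + y <= 212 (multiplier lambda), x >= 0 (mu_x), y >= 0 (mu_y)
KKT stationarity: -y + lambda - mu_x = 0, -x + lambda - mu_y = 0, with lambda, mu_x, mu_y >= 0
Complementary slackness: lambda*(x + y - 212) = 0, mu_x*x = 0, mu_y*y = 0
If lambda = 0: y = -mu_x <= 0 and x = -mu_y <= 0 force x = y = 0 with f = 0; but x = y = 106 is feasible with f = -11236 < 0, so this is not the minimum. Hence lambda > 0 and x + y = 212.
Try x > 0, y > 0 (so mu_x = mu_y = 0): y = lambda, x = lambda => x = y = lambda
x + y = 212 => 2*lambda = 212 => lambda = 106
x* = y* = 106 > 0, consistent with mu_x = mu_y = 0.
(Any feasible point with x = 0 or y = 0 has f = 0 > -11236, so the minimum is not on those boundaries.)
min(-xy) = -11236 (i.e. max xy = 11236)
Multipliers: lambda = 106, mu_x = 0, mu_y = 0
Complementary slackness: lambda*(x + y - 212) = 106*(106 + 106 - 212) = 0, mu_x*x = 0*106 = 0, mu_y*y = 0*106 = 0. Satisfied.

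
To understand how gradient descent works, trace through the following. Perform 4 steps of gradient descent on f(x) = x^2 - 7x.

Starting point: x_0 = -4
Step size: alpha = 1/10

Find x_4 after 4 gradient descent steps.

f(x) = x^2 - 7x, f'(x) = 2x + (-7)
Step 1: f'(-4) = -15, x_1 = -4 - 1/10 * -15 = -5/2
Step 2: f'(-5/2) = -12, x_2 = -5/2 - 1/10 * -12 = -13/10
Step 3: f'(-13/10) = -48/5, x_3 = -13/10 - 1/10 * -48/5 = -17/50
Step 4: f'(-17/50) = -192/25, x_4 = -17/50 - 1/10 * -192/25 = 107/250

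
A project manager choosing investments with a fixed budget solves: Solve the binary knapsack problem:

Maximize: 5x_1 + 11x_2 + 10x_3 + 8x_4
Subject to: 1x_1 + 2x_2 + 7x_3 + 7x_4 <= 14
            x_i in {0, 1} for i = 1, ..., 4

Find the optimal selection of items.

Items: item 1 (v=5, w=1), item 2 (v=11, w=2), item 3 (v=10, w=7), item 4 (v=8, w=7)
Capacity: 14
Checking all 16 subsets (w = total weight, v = total value):
  {}: w = 0, v = 0
  {1}: w = 1, v = 5
  {2}: w = 2, v = 11
  {3}: w = 7, v = 10
  {4}: w = 7, v = 8
  {1, 2}: w = 3, v = 16
  {1, 3}: w = 8, v = 15
  {1, 4}: w = 8, v = 13
  {2, 3}: w = 9, v = 21
  {2, 4}: w = 9, v = 19
  {3, 4}: w = 14, v = 18
  {1, 2, 3}: w = 10, v = 26
  {1, 2, 4}: w = 10, v = 24
  {1, 3, 4}: w = 15 > 14, infeasible
  {2, 3, 4}: w = 16 > 14, infeasible
  {1, 2, 3, 4}: w = 17 > 14, infeasible
Best feasible subset: items [1, 2, 3]
Total weight: 10 <= 14, total value: 26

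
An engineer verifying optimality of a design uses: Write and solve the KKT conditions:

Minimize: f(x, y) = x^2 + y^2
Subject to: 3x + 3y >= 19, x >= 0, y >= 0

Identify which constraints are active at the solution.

KKT conditions for min x^2 + y^2 s.t. 3x + 3y >= 19, x >= 0, y >= 0:
Stationarity: 2x = mu*3 + mu_x, 2y = mu*3 + mu_y, with mu, mu_x, mu_y >= 0
Complementary slackness: mu*(3x + 3y - 19) = 0, mu_x*x = 0, mu_y*y = 0
(0, 0) is infeasible (3*0 + 3*0 < 19), so if mu = 0 stationarity would force x = mu_x/2 >= 0, y = mu_y/2 >= 0 with mu_x*x = mu_y*y = 0, i.e. x = y = 0: contradiction. Hence mu > 0 and 3x + 3y = 19 is active.
Try x > 0, y > 0 (so mu_x = mu_y = 0): x = 3*mu/2, y = 3*mu/2
Substitute: 3*(3*mu/2) + 3*(3*mu/2) = 19
  mu*18/2 = 19 => mu = 19/9
x* = 19/6 > 0, y* = 19/6 > 0, consistent with mu_x = mu_y = 0.
f is convex and the constraints are linear, so this KKT point is the global minimum.
f* = 361/18
Active constraints: 3x + 3y >= 19 (holds with equality, mu = 19/9 > 0); x >= 0 and y >= 0 are inactive (mu_x = mu_y = 0).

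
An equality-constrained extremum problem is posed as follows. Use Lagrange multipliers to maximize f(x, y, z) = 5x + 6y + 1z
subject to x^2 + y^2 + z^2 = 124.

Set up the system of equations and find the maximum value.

Lagrange conditions: 5 = 2*lambda*x, 6 = 2*lambda*y, 1 = 2*lambda*z
So x:5 = y:6 = z:1, i.e. x = 5t, y = 6t, z = 1t
Constraint: t^2*(5^2 + 6^2 + 1^2) = 124
  t^2 * 62 = 124  =>  t = sqrt(2)
Maximum = 5*5t + 6*6t + 1*1t = 62*sqrt(2) = sqrt(7688)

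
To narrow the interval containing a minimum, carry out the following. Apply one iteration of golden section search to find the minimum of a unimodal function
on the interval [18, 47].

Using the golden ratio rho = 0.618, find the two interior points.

Golden section search on [18, 47].
Golden ratio rho = 0.618 (approx).
Interior points:
  x_1 = 18 + (1-0.618)*29 = 29.0780
  x_2 = 18 + 0.618*29 = 35.9220
Compare f(x_1) and f(x_2) to determine which subinterval to keep.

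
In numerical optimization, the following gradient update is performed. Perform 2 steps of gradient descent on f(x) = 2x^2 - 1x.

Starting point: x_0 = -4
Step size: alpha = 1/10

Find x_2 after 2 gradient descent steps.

f(x) = 2x^2 - 1x, f'(x) = 4x + (-1)
Step 1: f'(-4) = -17, x_1 = -4 - 1/10 * -17 = -23/10
Step 2: f'(-23/10) = -51/5, x_2 = -23/10 - 1/10 * -51/5 = -32/25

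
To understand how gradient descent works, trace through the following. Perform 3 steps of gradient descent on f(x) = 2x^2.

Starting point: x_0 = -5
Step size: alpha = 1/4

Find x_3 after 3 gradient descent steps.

f(x) = 2x^2, f'(x) = 4x + (0)
Step 1: f'(-5) = -20, x_1 = -5 - 1/4 * -20 = 0
Step 2: f'(0) = 0, x_2 = 0 - 1/4 * 0 = 0
Step 3: f'(0) = 0, x_3 = 0 - 1/4 * 0 = 0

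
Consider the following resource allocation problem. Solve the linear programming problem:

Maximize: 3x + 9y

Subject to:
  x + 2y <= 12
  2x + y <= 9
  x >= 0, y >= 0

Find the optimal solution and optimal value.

Feasible vertices: (0, 0), (0, 6), (2, 5), (9/2, 0)
Objective 3x + 9y at each:
  (0, 0): 0
  (0, 6): 54
  (2, 5): 51
  (9/2, 0): 27/2
Maximum is 54 at (0, 6).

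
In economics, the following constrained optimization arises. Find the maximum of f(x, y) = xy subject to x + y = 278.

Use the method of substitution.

Substitute y = 278 - x into f(x,y) = xy:
g(x) = x(278 - x) = 278x - x^2
g'(x) = 278 - 2x = 0  =>  x = 139
y = 278 - 139 = 139
Maximum value = 139 * 139 = 19321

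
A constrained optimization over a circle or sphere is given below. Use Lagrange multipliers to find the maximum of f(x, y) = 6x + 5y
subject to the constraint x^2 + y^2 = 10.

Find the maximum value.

Set up Lagrange conditions: grad f = lambda * grad g
  6 = 2*lambda*x
  5 = 2*lambda*y
From these: x/y = 6/5, so x = 6t, y = 5t for some t.
Substitute into constraint: (6t)^2 + (5t)^2 = 10
  t^2 * 61 = 10
  t = sqrt(10/61)
Maximum = 6*x + 5*y = (6^2 + 5^2)*t = 61 * sqrt(10/61) = sqrt(610)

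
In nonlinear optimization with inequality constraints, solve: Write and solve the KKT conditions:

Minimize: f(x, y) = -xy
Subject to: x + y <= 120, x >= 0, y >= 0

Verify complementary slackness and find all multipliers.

Problem: min -xy s.t. x + y <= 120 (multiplier lambda), x >= 0 (mu_x), y >= 0 (mu_y)
KKT stationarity: -y + lambda - mu_x = 0, -x + lambda - mu_y = 0, with lambda, mu_x, mu_y >= 0
Complementary slackness: lambda*(x + y - 120) = 0, mu_x*x = 0, mu_y*y = 0
If lambda = 0: y = -mu_x <= 0 and x = -mu_y <= 0 force x = y = 0 with f = 0; but x = y = 60 is feasible with f = -3600 < 0, so this is not the minimum. Hence lambda > 0 and x + y = 120.
Try x > 0, y > 0 (so mu_x = mu_y = 0): y = lambda, x = lambda => x = y = lambda
x + y = 120 => 2*lambda = 120 => lambda = 60
x* = y* = 60 > 0, consistent with mu_x = mu_y = 0.
(Any feasible point with x = 0 or y = 0 has f = 0 > -3600, so the minimum is not on those boundaries.)
min(-xy) = -3600 (i.e. max xy = 3600)
Multipliers: lambda = 60, mu_x = 0, mu_y = 0
Complementary slackness: lambda*(x + y - 120) = 60*(60 + 60 - 120) = 0, mu_x*x = 0*60 = 0, mu_y*y = 0*60 = 0. Satisfied.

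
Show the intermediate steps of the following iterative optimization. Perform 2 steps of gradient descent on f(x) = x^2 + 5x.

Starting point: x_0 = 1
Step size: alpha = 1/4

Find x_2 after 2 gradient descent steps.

f(x) = x^2 + 5x, f'(x) = 2x + (5)
Step 1: f'(1) = 7, x_1 = 1 - 1/4 * 7 = -3/4
Step 2: f'(-3/4) = 7/2, x_2 = -3/4 - 1/4 * 7/2 = -13/8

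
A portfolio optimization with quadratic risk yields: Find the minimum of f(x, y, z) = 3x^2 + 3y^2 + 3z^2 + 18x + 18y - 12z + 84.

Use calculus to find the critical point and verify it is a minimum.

f(x,y,z) = 3x^2 + 3y^2 + 3z^2 + 18x + 18y - 12z + 84
df/dx = 6x + (18) = 0 => x = -3
df/dy = 6y + (18) = 0 => y = -3
df/dz = 6z + (-12) = 0 => z = 2
f(-3,-3,2) = 3*(-3)^2 + 3*(-3)^2 + 3*(2)^2 + 18*(-3) + 18*(-3) + -12*(2) + 84 = 18
Hessian is diagonal with entries 6, 6, 6 > 0, confirmed minimum.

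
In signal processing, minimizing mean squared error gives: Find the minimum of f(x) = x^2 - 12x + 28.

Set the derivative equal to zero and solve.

f(x) = x^2 - 12x + 28
f'(x) = 2x + (-12) = 0
x = 12/2 = 6
f(6) = -8
Since f''(x) = 2 > 0, this is a minimum.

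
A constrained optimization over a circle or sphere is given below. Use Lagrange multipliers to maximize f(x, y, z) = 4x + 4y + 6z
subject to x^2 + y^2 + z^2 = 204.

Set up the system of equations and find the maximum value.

Lagrange conditions: 4 = 2*lambda*x, 4 = 2*lambda*y, 6 = 2*lambda*z
So x:4 = y:4 = z:6, i.e. x = 4t, y = 4t, z = 6t
Constraint: t^2*(4^2 + 4^2 + 6^2) = 204
  t^2 * 68 = 204  =>  t = sqrt(3)
Maximum = 4*4t + 4*4t + 6*6t = 68*sqrt(3) = sqrt(13872)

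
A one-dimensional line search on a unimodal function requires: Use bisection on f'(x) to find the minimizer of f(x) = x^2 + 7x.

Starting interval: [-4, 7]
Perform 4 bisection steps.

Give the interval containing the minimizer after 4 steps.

Finding critical point of f(x) = x^2 + 7x using bisection on f'(x) = 2x + 7.
f'(x) = 0 when x = -7/2.
Starting interval: [-4, 7]
Step 1: mid = 3/2, f'(mid) = 10, new interval = [-4, 3/2]
Step 2: mid = -5/4, f'(mid) = 9/2, new interval = [-4, -5/4]
Step 3: mid = -21/8, f'(mid) = 7/4, new interval = [-4, -21/8]
Step 4: mid = -53/16, f'(mid) = 3/8, new interval = [-4, -53/16]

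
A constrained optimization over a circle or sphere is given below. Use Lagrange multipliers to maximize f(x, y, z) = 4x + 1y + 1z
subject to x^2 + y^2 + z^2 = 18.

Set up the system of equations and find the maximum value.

Lagrange conditions: 4 = 2*lambda*x, 1 = 2*lambda*y, 1 = 2*lambda*z
So x:4 = y:1 = z:1, i.e. x = 4t, y = 1t, z = 1t
Constraint: t^2*(4^2 + 1^2 + 1^2) = 18
  t^2 * 18 = 18  =>  t = sqrt(1)
Maximum = 4*4t + 1*1t + 1*1t = 18*sqrt(1) = 18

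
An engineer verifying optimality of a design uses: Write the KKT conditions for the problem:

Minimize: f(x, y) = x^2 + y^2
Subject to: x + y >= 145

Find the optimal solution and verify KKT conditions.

KKT conditions for min x^2 + y^2 s.t. x + y >= 145:
Stationarity: 2x = mu, 2y = mu
So x = y = mu/2.
Complementary slackness: mu*(x + y - 145) = 0
Primal feasibility: x + y >= 145; dual feasibility: mu >= 0
If mu = 0 then x = y = 0, but 0 + 0 < 145 is infeasible, so the constraint is active.
Constraint active: x + y = 2*(mu/2) = 145 => mu = 145
x = y = 145/2, f = 21025/2
Verify: stationarity 2*(145/2) = 145 = mu; primal 145/2 + 145/2 = 145 >= 145; dual mu = 145 >= 0; complementary slackness 145*(145 - 145) = 0. All KKT conditions hold.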